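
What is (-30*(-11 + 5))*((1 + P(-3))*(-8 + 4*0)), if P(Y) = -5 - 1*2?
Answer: 8640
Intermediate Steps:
P(Y) = -7 (P(Y) = -5 - 2 = -7)
(-30*(-11 + 5))*((1 + P(-3))*(-8 + 4*0)) = (-30*(-11 + 5))*((1 - 7)*(-8 + 4*0)) = (-30*(-6))*(-6*(-8 + 0)) = 180*(-6*(-8)) = 180*48 = 8640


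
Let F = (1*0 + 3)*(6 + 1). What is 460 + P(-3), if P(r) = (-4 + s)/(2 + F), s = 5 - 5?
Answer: 10576/23 ≈ 459.83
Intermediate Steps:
s = 0
F = 21 (F = (0 + 3)*7 = 3*7 = 21)
P(r) = -4/23 (P(r) = (-4 + 0)/(2 + 21) = -4/23)
460 + P(-3) = 460 - 4/23 = 10576/23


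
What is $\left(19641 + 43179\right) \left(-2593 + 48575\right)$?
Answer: $2888589240$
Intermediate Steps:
$\left(19641 + 43179\right) \left(-2593 + 48575\right) = 62820 \cdot 45982 = 2888589240$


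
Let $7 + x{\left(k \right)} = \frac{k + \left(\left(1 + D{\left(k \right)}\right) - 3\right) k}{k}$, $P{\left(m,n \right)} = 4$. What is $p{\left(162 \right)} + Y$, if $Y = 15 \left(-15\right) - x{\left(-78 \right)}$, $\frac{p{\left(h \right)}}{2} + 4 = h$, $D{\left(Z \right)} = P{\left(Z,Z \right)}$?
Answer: $95$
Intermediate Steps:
$D{\left(Z \right)} = 4$
$p{\left(h \right)} = -8 + 2 h$
$x{\left(k \right)} = -4$ ($x{\left(k \right)} = -7 + \frac{k + \left(\left(1 + 4\right) - 3\right) k}{k} = -7 + \frac{k + \left(5 - 3\right) k}{k} = -7 + \frac{k + 2 k}{k} = -7 + \frac{3 k}{k} = -7 + 3 = -4$)
$Y = -221$ ($Y = 15 \left(-15\right) - -4 = -225 + 4 = -221$)
$p{\left(162 \right)} + Y = \left(-8 + 2 \cdot 162\right) - 221 = \left(-8 + 324\right) - 221 = 316 - 221 = 95$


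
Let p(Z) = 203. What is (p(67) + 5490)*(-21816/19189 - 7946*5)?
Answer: -4340347674698/19189 ≈ -2.2619e+8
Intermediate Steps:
(p(67) + 5490)*(-21816/19189 - 7946*5) = (203 + 5490)*(-21816/19189 - 7946*5) = 5693*(-21816*1/19189 - 39730) = 5693*(-21816/19189 - 39730) = 5693*(-762400786/19189) = -4340347674698/19189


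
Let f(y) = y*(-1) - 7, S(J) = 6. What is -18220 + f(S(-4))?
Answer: -18233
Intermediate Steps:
f(y) = -7 - y (f(y) = -y - 7 = -7 - y)
-18220 + f(S(-4)) = -18220 + (-7 - 1*6) = -18220 + (-7 - 6) = -18220 - 13 = -18233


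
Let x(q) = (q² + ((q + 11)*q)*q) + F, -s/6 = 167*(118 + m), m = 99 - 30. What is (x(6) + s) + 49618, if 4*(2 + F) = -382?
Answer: -274411/2 ≈ -1.3721e+5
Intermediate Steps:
F = -195/2 (F = -2 + (¼)*(-382) = -2 - 191/2 = -195/2 ≈ -97.500)
m = 69
s = -187374 (s = -1002*(118 + 69) = -1002*187 = -6*31229 = -187374)
x(q) = -195/2 + q² + q²*(11 + q) (x(q) = (q² + ((q + 11)*q)*q) - 195/2 = (q² + ((11 + q)*q)*q) - 195/2 = (q² + (q*(11 + q))*q) - 195/2 = (q² + q²*(11 + q)) - 195/2 = -195/2 + q² + q²*(11 + q))
(x(6) + s) + 49618 = ((-195/2 + 6³ + 12*6²) - 187374) + 49618 = ((-195/2 + 216 + 12*36) - 187374) + 49618 = ((-195/2 + 216 + 432) - 187374) + 49618 = (1101/2 - 187374) + 49618 = -373647/2 + 49618 = -274411/2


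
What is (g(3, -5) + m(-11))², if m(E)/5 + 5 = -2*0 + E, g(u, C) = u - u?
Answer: 6400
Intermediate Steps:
g(u, C) = 0
m(E) = -25 + 5*E (m(E) = -25 + 5*(-2*0 + E) = -25 + 5*(0 + E) = -25 + 5*E)
(g(3, -5) + m(-11))² = (0 + (-25 + 5*(-11)))² = (0 + (-25 - 55))² = (0 - 80)² = (-80)² = 6400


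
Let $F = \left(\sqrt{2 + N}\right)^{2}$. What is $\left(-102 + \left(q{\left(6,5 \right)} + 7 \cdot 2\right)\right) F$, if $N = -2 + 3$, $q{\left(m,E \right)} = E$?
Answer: $-249$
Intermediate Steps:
$N = 1$
$F = 3$ ($F = \left(\sqrt{2 + 1}\right)^{2} = \left(\sqrt{3}\right)^{2} = 3$)
$\left(-102 + \left(q{\left(6,5 \right)} + 7 \cdot 2\right)\right) F = \left(-102 + \left(5 + 7 \cdot 2\right)\right) 3 = \left(-102 + \left(5 + 14\right)\right) 3 = \left(-102 + 19\right) 3 = \left(-83\right) 3 = -249$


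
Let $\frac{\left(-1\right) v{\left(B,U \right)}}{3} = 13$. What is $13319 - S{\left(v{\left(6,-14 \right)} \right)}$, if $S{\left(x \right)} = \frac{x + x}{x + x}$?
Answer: $13318$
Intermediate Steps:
$v{\left(B,U \right)} = -39$ ($v{\left(B,U \right)} = \left(-3\right) 13 = -39$)
$S{\left(x \right)} = 1$ ($S{\left(x \right)} = \frac{2 x}{2 x} = 2 x \frac{1}{2 x} = 1$)
$13319 - S{\left(v{\left(6,-14 \right)} \right)} = 13319 - 1 = 13318$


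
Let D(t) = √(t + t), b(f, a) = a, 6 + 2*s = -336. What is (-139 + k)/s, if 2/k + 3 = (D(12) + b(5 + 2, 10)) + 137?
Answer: 119945/147573 + √6/885438 ≈ 0.81279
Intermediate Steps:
s = -171 (s = -3 + (½)*(-336) = -3 - 168 = -171)
D(t) = √2*√t (D(t) = √(2*t) = √2*√t)
k = 2/(144 + 2*√6) (k = 2/(-3 + ((√2*√12 + 10) + 137)) = 2/(-3 + ((√2*(2*√3) + 10) + 137)) = 2/(-3 + ((2*√6 + 10) + 137)) = 2/(-3 + ((10 + 2*√6) + 137)) = 2/(-3 + (147 + 2*√6)) = 2/(144 + 2*√6) ≈ 0.013432)
(-139 + k)/s = (-139 + (12/863 - √6/5178))/(-171) = (-119945/863 - √6/5178)*(-1/171) = 119945/147573 + √6/885438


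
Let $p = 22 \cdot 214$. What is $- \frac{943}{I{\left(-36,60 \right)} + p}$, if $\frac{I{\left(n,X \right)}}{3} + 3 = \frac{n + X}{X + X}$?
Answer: $- \frac{4715}{23498} \approx -0.20066$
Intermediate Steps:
$p = 4708$
$I{\left(n,X \right)} = -9 + \frac{3 \left(X + n\right)}{2 X}$ ($I{\left(n,X \right)} = -9 + 3 \frac{n + X}{X + X} = -9 + 3 \frac{X + n}{2 X} = -9 + \frac{3 \left(X + n\right)}{2 X}$)
$- \frac{943}{I{\left(-36,60 \right)} + p} = - \frac{943}{\frac{3 \left(-36 - 300\right)}{2 \cdot 60} + 4708} = - \frac{943}{\frac{3}{2} \cdot \frac{1}{60} \left(-36 - 300\right) + 4708} = - \frac{943}{\frac{3}{2} \cdot \frac{1}{60} \left(-336\right) + 4708} = - \frac{943}{- \frac{42}{5} + 4708} = - \frac{943}{\frac{23498}{5}} = \left(-943\right) \frac{5}{23498} = - \frac{4715}{23498}$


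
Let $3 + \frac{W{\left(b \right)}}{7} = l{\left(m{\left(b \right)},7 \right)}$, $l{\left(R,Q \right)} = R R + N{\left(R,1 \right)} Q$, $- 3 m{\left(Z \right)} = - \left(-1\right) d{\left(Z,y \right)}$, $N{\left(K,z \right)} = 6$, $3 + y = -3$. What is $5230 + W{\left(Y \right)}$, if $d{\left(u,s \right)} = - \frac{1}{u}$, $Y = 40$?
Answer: $\frac{79243207}{14400} \approx 5503.0$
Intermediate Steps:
$y = -6$ ($y = -3 - 3 = -6$)
$m{\left(Z \right)} = \frac{1}{3 Z}$ ($m{\left(Z \right)} = - \frac{\left(-1\right) \left(- \frac{-1}{Z}\right)}{3} = - \frac{\left(-1\right) \frac{1}{Z}}{3} = \frac{1}{3 Z}$)
$l{\left(R,Q \right)} = R^{2} + 6 Q$ ($l{\left(R,Q \right)} = R R + 6 Q = R^{2} + 6 Q$)
$W{\left(b \right)} = 273 + \frac{7}{9 b^{2}}$ ($W{\left(b \right)} = -21 + 7 \left(\left(\frac{1}{3 b}\right)^{2} + 6 \cdot 7\right) = -21 + 7 \left(\frac{1}{9 b^{2}} + 42\right) = -21 + 7 \left(42 + \frac{1}{9 b^{2}}\right) = -21 + \left(294 + \frac{7}{9 b^{2}}\right) = 273 + \frac{7}{9 b^{2}}$)
$5230 + W{\left(Y \right)} = 5230 + \left(273 + \frac{7}{9 \cdot 1600}\right) = 5230 + \left(273 + \frac{7}{9} \cdot \frac{1}{1600}\right) = 5230 + \left(273 + \frac{7}{14400}\right) = 5230 + \frac{3931207}{14400} = \frac{79243207}{14400}$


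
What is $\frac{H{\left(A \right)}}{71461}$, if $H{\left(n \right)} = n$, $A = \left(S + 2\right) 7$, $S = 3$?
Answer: $\frac{35}{71461} \approx 0.00048978$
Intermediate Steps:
$A = 35$ ($A = \left(3 + 2\right) 7 = 5 \cdot 7 = 35$)
$\frac{H{\left(A \right)}}{71461} = \frac{35}{71461}$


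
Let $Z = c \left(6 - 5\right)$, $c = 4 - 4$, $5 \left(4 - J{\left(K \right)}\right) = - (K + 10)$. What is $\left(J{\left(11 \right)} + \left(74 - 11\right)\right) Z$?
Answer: $0$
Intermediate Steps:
$J{\left(K \right)} = 6 + \frac{K}{5}$ ($J{\left(K \right)} = 4 - \frac{\left(-1\right) \left(K + 10\right)}{5} = 4 - \frac{\left(-1\right) \left(10 + K\right)}{5} = 4 - \frac{-10 - K}{5} = 4 + \left(2 + \frac{K}{5}\right) = 6 + \frac{K}{5}$)
$c = 0$ ($c = 4 - 4 = 0$)
$Z = 0$ ($Z = 0 \left(6 - 5\right) = 0 \cdot 1 = 0$)
$\left(J{\left(11 \right)} + \left(74 - 11\right)\right) Z = \left(\left(6 + \frac{1}{5} \cdot 11\right) + \left(74 - 11\right)\right) 0 = \left(\left(6 + \frac{11}{5}\right) + 63\right) 0 = \left(\frac{41}{5} + 63\right) 0 = \frac{356}{5} \cdot 0 = 0$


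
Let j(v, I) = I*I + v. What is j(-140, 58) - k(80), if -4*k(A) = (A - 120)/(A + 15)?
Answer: 61254/19 ≈ 3223.9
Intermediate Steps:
j(v, I) = v + I² (j(v, I) = I² + v = v + I²)
k(A) = -(-120 + A)/(4*(15 + A)) (k(A) = -(A - 120)/(4*(A + 15)) = -(-120 + A)/(4*(15 + A)))
j(-140, 58) - k(80) = (-140 + 58²) - (120 - 1*80)/(4*(15 + 80)) = (-140 + 3364) - (120 - 80)/(4*95) = 3224 - 40/(4*95) = 3224 - 1*2/19 = 3224 - 2/19 = 61254/19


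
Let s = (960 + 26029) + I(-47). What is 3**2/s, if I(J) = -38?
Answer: 9/26951 ≈ 0.00033394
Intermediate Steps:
s = 26951 (s = (960 + 26029) - 38 = 26989 - 38 = 26951)
3**2/s = 3**2/26951 = 9*(1/26951) = 9/26951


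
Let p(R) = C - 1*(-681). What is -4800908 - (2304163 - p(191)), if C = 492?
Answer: -7103898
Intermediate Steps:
p(R) = 1173 (p(R) = 492 - 1*(-681) = 492 + 681 = 1173)
-4800908 - (2304163 - p(191)) = -4800908 - (2304163 - 1*1173) = -4800908 - (2304163 - 1173) = -4800908 - 1*2302990 = -4800908 - 2302990 = -7103898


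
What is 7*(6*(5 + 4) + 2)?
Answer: 392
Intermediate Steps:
7*(6*(5 + 4) + 2) = 7*(6*9 + 2) = 7*(54 + 2) = 7*56 = 392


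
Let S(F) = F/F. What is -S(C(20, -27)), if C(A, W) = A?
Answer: -1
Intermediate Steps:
S(F) = 1
-S(C(20, -27)) = -1*1 = -1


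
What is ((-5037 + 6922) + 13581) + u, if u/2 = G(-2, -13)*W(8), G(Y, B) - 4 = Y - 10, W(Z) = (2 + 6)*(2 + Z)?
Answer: 14186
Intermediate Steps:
W(Z) = 16 + 8*Z (W(Z) = 8*(2 + Z) = 16 + 8*Z)
G(Y, B) = -6 + Y (G(Y, B) = 4 + (Y - 10) = 4 + (-10 + Y) = -6 + Y)
u = -1280 (u = 2*((-6 - 2)*(16 + 8*8)) = 2*(-8*(16 + 64)) = 2*(-8*80) = 2*(-640) = -1280)
((-5037 + 6922) + 13581) + u = ((-5037 + 6922) + 13581) - 1280 = (1885 + 13581) - 1280 = 15466 - 1280 = 14186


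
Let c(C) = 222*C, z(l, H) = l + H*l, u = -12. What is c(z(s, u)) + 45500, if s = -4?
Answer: 55268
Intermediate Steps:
c(z(s, u)) + 45500 = 222*(-4*(1 - 12)) + 45500 = 222*(-4*(-11)) + 45500 = 222*44 + 45500 = 9768 + 45500 = 55268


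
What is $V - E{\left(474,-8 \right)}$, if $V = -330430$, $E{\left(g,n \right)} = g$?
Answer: $-330904$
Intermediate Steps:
$V - E{\left(474,-8 \right)} = -330430 - 474 = -330904$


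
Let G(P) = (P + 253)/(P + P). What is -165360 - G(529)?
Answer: -3803297/23 ≈ -1.6536e+5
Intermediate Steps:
G(P) = (253 + P)/(2*P) (G(P) = (253 + P)/((2*P)) = (253 + P)*(1/(2*P)) = (253 + P)/(2*P))
-165360 - G(529) = -165360 - (253 + 529)/(2*529) = -165360 - 782/(2*529) = -165360 - 1*17/23 = -165360 - 17/23 = -3803297/23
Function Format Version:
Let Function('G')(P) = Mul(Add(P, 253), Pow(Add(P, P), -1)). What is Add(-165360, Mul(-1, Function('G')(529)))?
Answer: Rational(-3803297, 23) ≈ -1.6536e+5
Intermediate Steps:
Function('G')(P) = Mul(Rational(1, 2), Pow(P, -1), Add(253, P)) (Function('G')(P) = Mul(Add(253, P), Pow(Mul(2, P), -1)) = Mul(Add(253, P), Mul(Rational(1, 2), Pow(P, -1))) = Mul(Rational(1, 2), Pow(P, -1), Add(253, P)))
Add(-165360, Mul(-1, Function('G')(529))) = Add(-165360, Mul(-1, Mul(Rational(1, 2), Pow(529, -1), Add(253, 529)))) = Add(-165360, Mul(-1, Mul(Rational(1, 2), Rational(1, 529), 782))) = Add(-165360, Mul(-1, Rational(17, 23))) = Add(-165360, Rational(-17, 23)) = Rational(-3803297, 23)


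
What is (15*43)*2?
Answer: 1290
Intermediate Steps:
(15*43)*2 = 645*2 = 1290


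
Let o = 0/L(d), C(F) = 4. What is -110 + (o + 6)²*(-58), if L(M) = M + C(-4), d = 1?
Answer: -2198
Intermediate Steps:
L(M) = 4 + M (L(M) = M + 4 = 4 + M)
o = 0 (o = 0/(4 + 1) = 0/5 = 0*(⅕) = 0)
-110 + (o + 6)²*(-58) = -110 + (0 + 6)²*(-58) = -110 + 6²*(-58) = -110 + 36*(-58) = -110 - 2088 = -2198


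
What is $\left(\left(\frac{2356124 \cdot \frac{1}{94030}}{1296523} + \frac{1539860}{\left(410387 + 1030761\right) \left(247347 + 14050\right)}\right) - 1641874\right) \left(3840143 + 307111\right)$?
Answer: $- \frac{39090058215061067034504659860713858}{5740713284440390385455} \approx -6.8093 \cdot 10^{12}$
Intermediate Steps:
$\left(\left(\frac{2356124 \cdot \frac{1}{94030}}{1296523} + \frac{1539860}{\left(410387 + 1030761\right) \left(247347 + 14050\right)}\right) - 1641874\right) \left(3840143 + 307111\right) = \left(\left(2356124 \cdot \frac{1}{94030} \cdot \frac{1}{1296523} + \frac{1539860}{1441148 \cdot 261397}\right) - 1641874\right) 4147254 = \left(\left(\frac{1178062}{47015} \cdot \frac{1}{1296523} + \frac{1539860}{376711763756}\right) - 1641874\right) 4147254 = \left(\left(\frac{1178062}{60956028845} + 1539860 \cdot \frac{1}{376711763756}\right) - 1641874\right) 4147254 = \left(\left(\frac{1178062}{60956028845} + \frac{384965}{94177940939}\right) - 1641874\right) 4147254 = \left(\frac{134413391102795643}{5740713284440390385455} - 1641874\right) 4147254 = \left(- \frac{9425527883042868132625747027}{5740713284440390385455}\right) 4147254 = - \frac{39090058215061067034504659860713858}{5740713284440390385455}$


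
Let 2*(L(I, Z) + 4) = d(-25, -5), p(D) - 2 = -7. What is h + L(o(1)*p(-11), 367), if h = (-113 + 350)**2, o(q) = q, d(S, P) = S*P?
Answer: 112455/2 ≈ 56228.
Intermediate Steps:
d(S, P) = P*S
p(D) = -5 (p(D) = 2 - 7 = -5)
h = 56169 (h = 237**2 = 56169)
L(I, Z) = 117/2 (L(I, Z) = -4 + (-5*(-25))/2 = -4 + (1/2)*125 = -4 + 125/2 = 117/2)
h + L(o(1)*p(-11), 367) = 56169 + 117/2 = 112455/2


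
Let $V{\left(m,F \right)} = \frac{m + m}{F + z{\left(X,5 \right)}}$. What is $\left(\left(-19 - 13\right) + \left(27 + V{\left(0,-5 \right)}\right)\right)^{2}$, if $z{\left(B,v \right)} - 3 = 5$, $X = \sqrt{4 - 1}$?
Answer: $25$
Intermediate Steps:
$X = \sqrt{3} \approx 1.732$
$z{\left(B,v \right)} = 8$ ($z{\left(B,v \right)} = 3 + 5 = 8$)
$V{\left(m,F \right)} = \frac{2 m}{8 + F}$ ($V{\left(m,F \right)} = \frac{m + m}{F + 8} = \frac{2 m}{8 + F}$)
$\left(\left(-19 - 13\right) + \left(27 + V{\left(0,-5 \right)}\right)\right)^{2} = \left(\left(-19 - 13\right) + \left(27 + 2 \cdot 0 \frac{1}{8 - 5}\right)\right)^{2} = \left(-32 + \left(27 + 2 \cdot 0 \cdot \frac{1}{3}\right)\right)^{2} = \left(-32 + \left(27 + 0\right)\right)^{2} = \left(-32 + 27\right)^{2} = \left(-5\right)^{2} = 25$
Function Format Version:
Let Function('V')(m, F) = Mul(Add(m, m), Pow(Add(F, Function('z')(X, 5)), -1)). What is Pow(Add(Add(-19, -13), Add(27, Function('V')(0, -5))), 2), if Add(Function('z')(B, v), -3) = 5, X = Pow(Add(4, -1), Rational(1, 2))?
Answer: 25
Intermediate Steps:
X = Pow(3, Rational(1, 2)) ≈ 1.7320
Function('z')(B, v) = 8 (Function('z')(B, v) = Add(3, 5) = 8)
Function('V')(m, F) = Mul(2, m, Pow(Add(8, F), -1)) (Function('V')(m, F) = Mul(Add(m, m), Pow(Add(F, 8), -1)) = Mul(Mul(2, m), Pow(Add(8, F), -1)) = Mul(2, m, Pow(Add(8, F), -1)))
Pow(Add(Add(-19, -13), Add(27, Function('V')(0, -5))), 2) = Pow(Add(Add(-19, -13), Add(27, Mul(2, 0, Pow(Add(8, -5), -1)))), 2) = Pow(Add(-32, Add(27, Mul(2, 0, Pow(3, -1)))), 2) = Pow(Add(-32, Add(27, Mul(2, 0, Rational(1, 3)))), 2) = Pow(Add(-32, Add(27, 0)), 2) = Pow(Add(-32, 27), 2) = Pow(-5, 2) = 25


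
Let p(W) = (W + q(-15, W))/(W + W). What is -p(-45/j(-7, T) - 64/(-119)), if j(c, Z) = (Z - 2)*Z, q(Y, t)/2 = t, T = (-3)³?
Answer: -3/2 ≈ -1.5000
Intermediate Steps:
T = -27
q(Y, t) = 2*t
j(c, Z) = Z*(-2 + Z) (j(c, Z) = (-2 + Z)*Z = Z*(-2 + Z))
p(W) = 3/2 (p(W) = (W + 2*W)/(W + W) = (3*W)/((2*W)) = (3*W)*(1/(2*W)) = 3/2)
-p(-45/j(-7, T) - 64/(-119)) = -1*3/2 = -3/2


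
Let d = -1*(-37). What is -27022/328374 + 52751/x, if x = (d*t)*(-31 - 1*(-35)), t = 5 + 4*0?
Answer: 8651030297/121498380 ≈ 71.203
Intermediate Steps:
t = 5 (t = 5 + 0 = 5)
d = 37
x = 740 (x = (37*5)*(-31 - 1*(-35)) = 185*(-31 + 35) = 185*4 = 740)
-27022/328374 + 52751/x = -27022/328374 + 52751/740 = -27022*1/328374 + 52751*(1/740) = -13511/164187 + 52751/740 = 8651030297/121498380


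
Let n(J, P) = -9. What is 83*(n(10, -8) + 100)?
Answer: 7553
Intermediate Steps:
83*(n(10, -8) + 100) = 83*(-9 + 100) = 83*91 = 7553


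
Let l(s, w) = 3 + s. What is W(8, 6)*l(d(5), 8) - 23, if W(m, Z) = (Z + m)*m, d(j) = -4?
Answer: -135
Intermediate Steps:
W(m, Z) = m*(Z + m)
W(8, 6)*l(d(5), 8) - 23 = (8*(6 + 8))*(3 - 4) - 23 = (8*14)*(-1) - 23 = 112*(-1) - 23 = -112 - 23 = -135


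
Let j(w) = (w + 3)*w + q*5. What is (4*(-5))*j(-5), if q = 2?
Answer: -400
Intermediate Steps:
j(w) = 10 + w*(3 + w) (j(w) = (w + 3)*w + 2*5 = (3 + w)*w + 10 = w*(3 + w) + 10 = 10 + w*(3 + w))
(4*(-5))*j(-5) = (4*(-5))*(10 + (-5)² + 3*(-5)) = -20*(10 + 25 - 15) = -20*20 = -400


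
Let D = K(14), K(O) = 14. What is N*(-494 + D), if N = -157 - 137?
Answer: 141120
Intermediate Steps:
N = -294
D = 14
N*(-494 + D) = -294*(-494 + 14) = -294*(-480) = 141120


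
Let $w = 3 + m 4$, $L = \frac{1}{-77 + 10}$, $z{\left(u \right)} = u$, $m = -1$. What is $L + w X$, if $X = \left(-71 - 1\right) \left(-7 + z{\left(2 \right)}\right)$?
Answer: $- \frac{24121}{67} \approx -360.02$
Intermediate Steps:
$X = 360$ ($X = \left(-71 - 1\right) \left(-7 + 2\right) = \left(-72\right) \left(-5\right) = 360$)
$L = - \frac{1}{67}$ ($L = \frac{1}{-67} = - \frac{1}{67} \approx -0.014925$)
$w = -1$ ($w = 3 - 4 = -1$)
$L + w X = - \frac{1}{67} - 360 = - \frac{24121}{67}$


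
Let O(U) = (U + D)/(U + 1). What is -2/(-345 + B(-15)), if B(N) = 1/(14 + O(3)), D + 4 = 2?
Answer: 114/19661 ≈ 0.0057983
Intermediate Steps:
D = -2 (D = -4 + 2 = -2)
O(U) = (-2 + U)/(1 + U) (O(U) = (U - 2)/(U + 1) = (-2 + U)/(1 + U))
B(N) = 4/57 (B(N) = 1/(14 + (-2 + 3)/(1 + 3)) = 1/(14 + 1/4) = 1/(14 + (¼)*1) = 1/(14 + ¼) = 1/(57/4) = 4/57)
-2/(-345 + B(-15)) = -2/(-345 + 4/57) = -2/(-19661/57) = -57/19661*(-2) = 114/19661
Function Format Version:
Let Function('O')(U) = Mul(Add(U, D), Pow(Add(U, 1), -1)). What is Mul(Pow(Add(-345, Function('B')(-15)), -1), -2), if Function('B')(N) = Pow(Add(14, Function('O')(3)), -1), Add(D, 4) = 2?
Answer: Rational(114, 19661) ≈ 0.0057983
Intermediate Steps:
D = -2 (D = Add(-4, 2) = -2)
Function('O')(U) = Mul(Pow(Add(1, U), -1), Add(-2, U)) (Function('O')(U) = Mul(Add(U, -2), Pow(Add(U, 1), -1)) = Mul(Add(-2, U), Pow(Add(1, U), -1)) = Mul(Pow(Add(1, U), -1), Add(-2, U)))
Function('B')(N) = Rational(4, 57) (Function('B')(N) = Pow(Add(14, Mul(Pow(Add(1, 3), -1), Add(-2, 3))), -1) = Pow(Add(14, Mul(Pow(4, -1), 1)), -1) = Pow(Add(14, Mul(Rational(1, 4), 1)), -1) = Pow(Add(14, Rational(1, 4)), -1) = Pow(Rational(57, 4), -1) = Rational(4, 57))
Mul(Pow(Add(-345, Function('B')(-15)), -1), -2) = Mul(Pow(Add(-345, Rational(4, 57)), -1), -2) = Mul(Pow(Rational(-19661, 57), -1), -2) = Mul(Rational(-57, 19661), -2) = Rational(114, 19661)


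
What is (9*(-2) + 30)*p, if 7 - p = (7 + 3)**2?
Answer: -1116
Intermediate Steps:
p = -93 (p = 7 - (7 + 3)**2 = 7 - 1*10**2 = 7 - 1*100 = 7 - 100 = -93)
(9*(-2) + 30)*p = (9*(-2) + 30)*(-93) = (-18 + 30)*(-93) = 12*(-93) = -1116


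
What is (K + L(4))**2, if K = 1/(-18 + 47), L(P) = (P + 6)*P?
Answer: 1347921/841 ≈ 1602.8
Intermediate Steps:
L(P) = P*(6 + P) (L(P) = (6 + P)*P = P*(6 + P))
K = 1/29 ≈ 0.034483
(K + L(4))**2 = (1/29 + 4*(6 + 4))**2 = (1/29 + 4*10)**2 = (1/29 + 40)**2 = (1161/29)**2 = 1347921/841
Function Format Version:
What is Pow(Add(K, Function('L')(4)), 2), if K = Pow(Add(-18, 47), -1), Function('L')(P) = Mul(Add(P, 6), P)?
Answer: Rational(1347921, 841) ≈ 1602.8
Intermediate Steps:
Function('L')(P) = Mul(P, Add(6, P)) (Function('L')(P) = Mul(Add(6, P), P) = Mul(P, Add(6, P)))
K = Rational(1, 29) (K = Pow(29, -1) = Rational(1, 29) ≈ 0.034483)
Pow(Add(K, Function('L')(4)), 2) = Pow(Add(Rational(1, 29), Mul(4, Add(6, 4))), 2) = Pow(Add(Rational(1, 29), Mul(4, 10)), 2) = Pow(Add(Rational(1, 29), 40), 2) = Pow(Rational(1161, 29), 2) = Rational(1347921, 841)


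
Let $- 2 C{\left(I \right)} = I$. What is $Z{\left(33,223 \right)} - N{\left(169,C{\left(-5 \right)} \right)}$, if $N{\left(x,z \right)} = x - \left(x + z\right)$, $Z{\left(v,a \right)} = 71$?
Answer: $\frac{147}{2} \approx 73.5$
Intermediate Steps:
$C{\left(I \right)} = - \frac{I}{2}$
$N{\left(x,z \right)} = - z$ ($N{\left(x,z \right)} = x - \left(x + z\right) = - z$)
$Z{\left(33,223 \right)} - N{\left(169,C{\left(-5 \right)} \right)} = 71 - - \frac{\left(-1\right) \left(-5\right)}{2} = 71 - \left(-1\right) \frac{5}{2} = 71 - - \frac{5}{2} = 71 + \frac{5}{2} = \frac{147}{2}$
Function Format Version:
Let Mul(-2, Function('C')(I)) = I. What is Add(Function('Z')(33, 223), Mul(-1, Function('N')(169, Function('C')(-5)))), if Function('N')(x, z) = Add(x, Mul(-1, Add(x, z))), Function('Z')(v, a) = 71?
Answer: Rational(147, 2) ≈ 73.500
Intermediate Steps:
Function('C')(I) = Mul(Rational(-1, 2), I)
Function('N')(x, z) = Mul(-1, z) (Function('N')(x, z) = Add(x, Add(Mul(-1, x), Mul(-1, z))) = Mul(-1, z))
Add(Function('Z')(33, 223), Mul(-1, Function('N')(169, Function('C')(-5)))) = Add(71, Mul(-1, Mul(-1, Mul(Rational(-1, 2), -5)))) = Add(71, Mul(-1, Mul(-1, Rational(5, 2)))) = Add(71, Mul(-1, Rational(-5, 2))) = Add(71, Rational(5, 2)) = Rational(147, 2)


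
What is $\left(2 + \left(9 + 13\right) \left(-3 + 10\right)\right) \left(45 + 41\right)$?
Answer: $13416$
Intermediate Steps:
$\left(2 + \left(9 + 13\right) \left(-3 + 10\right)\right) \left(45 + 41\right) = \left(2 + 22 \cdot 7\right) 86 = \left(2 + 154\right) 86 = 156 \cdot 86 = 13416$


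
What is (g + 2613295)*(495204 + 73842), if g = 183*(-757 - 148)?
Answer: 1392842513280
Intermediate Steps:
g = -165615 (g = 183*(-905) = -165615)
(g + 2613295)*(495204 + 73842) = (-165615 + 2613295)*(495204 + 73842) = 2447680*569046 = 1392842513280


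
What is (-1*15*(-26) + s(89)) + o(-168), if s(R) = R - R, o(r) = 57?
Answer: 447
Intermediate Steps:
s(R) = 0
(-1*15*(-26) + s(89)) + o(-168) = (-1*15*(-26) + 0) + 57 = (-15*(-26) + 0) + 57 = (390 + 0) + 57 = 390 + 57 = 447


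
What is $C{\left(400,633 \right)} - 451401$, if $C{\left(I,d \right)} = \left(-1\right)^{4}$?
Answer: $-451400$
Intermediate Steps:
$C{\left(I,d \right)} = 1$
$C{\left(400,633 \right)} - 451401 = 1 - 451401 = -451400$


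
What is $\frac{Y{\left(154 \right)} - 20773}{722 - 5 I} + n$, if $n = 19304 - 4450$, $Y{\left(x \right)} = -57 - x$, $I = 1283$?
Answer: $\frac{84584806}{5693} \approx 14858.0$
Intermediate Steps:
$n = 14854$ ($n = 19304 - 4450 = 14854$)
$\frac{Y{\left(154 \right)} - 20773}{722 - 5 I} + n = \frac{\left(-57 - 154\right) - 20773}{722 - 6415} + 14854 = \frac{-211 - 20773}{-5693} + 14854 = \left(-20984\right) \left(- \frac{1}{5693}\right) + 14854 = \frac{20984}{5693} + 14854 = \frac{84584806}{5693}$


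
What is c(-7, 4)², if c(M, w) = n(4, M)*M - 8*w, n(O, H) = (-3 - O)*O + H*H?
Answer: 32041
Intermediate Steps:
n(O, H) = H² + O*(-3 - O) (n(O, H) = O*(-3 - O) + H² = H² + O*(-3 - O))
c(M, w) = -8*w + M*(-28 + M²) (c(M, w) = (M² - 1*4² - 3*4)*M - 8*w = (M² - 1*16 - 12)*M - 8*w = (M² - 16 - 12)*M - 8*w = (-28 + M²)*M - 8*w = M*(-28 + M²) - 8*w = -8*w + M*(-28 + M²))
c(-7, 4)² = (-8*4 - 7*(-28 + (-7)²))² = (-32 - 7*(-28 + 49))² = (-32 - 7*21)² = (-32 - 147)² = (-179)² = 32041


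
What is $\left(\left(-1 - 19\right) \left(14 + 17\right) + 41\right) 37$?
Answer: $-21423$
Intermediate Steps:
$\left(\left(-1 - 19\right) \left(14 + 17\right) + 41\right) 37 = \left(\left(-20\right) 31 + 41\right) 37 = \left(-620 + 41\right) 37 = \left(-579\right) 37 = -21423$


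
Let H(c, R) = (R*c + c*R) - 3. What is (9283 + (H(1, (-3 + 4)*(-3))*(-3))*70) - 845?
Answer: 10328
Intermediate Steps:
H(c, R) = -3 + 2*R*c (H(c, R) = (R*c + R*c) - 3 = 2*R*c - 3 = -3 + 2*R*c)
(9283 + (H(1, (-3 + 4)*(-3))*(-3))*70) - 845 = (9283 + ((-3 + 2*((-3 + 4)*(-3))*1)*(-3))*70) - 845 = (9283 + ((-3 + 2*(1*(-3))*1)*(-3))*70) - 845 = (9283 + ((-3 + 2*(-3)*1)*(-3))*70) - 845 = (9283 + ((-3 - 6)*(-3))*70) - 845 = (9283 - 9*(-3)*70) - 845 = (9283 + 27*70) - 845 = (9283 + 1890) - 845 = 11173 - 845 = 10328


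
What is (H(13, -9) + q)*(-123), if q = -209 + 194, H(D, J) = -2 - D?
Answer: 3690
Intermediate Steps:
q = -15
(H(13, -9) + q)*(-123) = ((-2 - 1*13) - 15)*(-123) = ((-2 - 13) - 15)*(-123) = (-15 - 15)*(-123) = -30*(-123) = 3690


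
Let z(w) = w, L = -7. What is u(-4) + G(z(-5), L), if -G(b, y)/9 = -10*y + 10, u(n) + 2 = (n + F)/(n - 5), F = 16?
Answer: -2170/3 ≈ -723.33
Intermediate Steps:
u(n) = -2 + (16 + n)/(-5 + n) (u(n) = -2 + (n + 16)/(n - 5) = -2 + (16 + n)/(-5 + n))
G(b, y) = -90 + 90*y (G(b, y) = -9*(-10*y + 10) = -9*(10 - 10*y) = -90 + 90*y)
u(-4) + G(z(-5), L) = (26 - 1*(-4))/(-5 - 4) + (-90 + 90*(-7)) = (26 + 4)/(-9) + (-90 - 630) = -⅑*30 - 720 = -10/3 - 720 = -2170/3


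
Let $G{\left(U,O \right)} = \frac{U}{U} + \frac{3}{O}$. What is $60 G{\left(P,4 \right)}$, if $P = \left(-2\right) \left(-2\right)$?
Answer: $105$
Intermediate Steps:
$P = 4$
$G{\left(U,O \right)} = 1 + \frac{3}{O}$
$60 G{\left(P,4 \right)} = 60 \frac{3 + 4}{4} = 60 \cdot \frac{1}{4} \cdot 7 = 60 \cdot \frac{7}{4} = 105$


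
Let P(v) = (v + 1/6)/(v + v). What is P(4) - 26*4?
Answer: -4967/48 ≈ -103.48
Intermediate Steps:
P(v) = (⅙ + v)/(2*v) (P(v) = (v + ⅙)/((2*v)) = (⅙ + v)*(1/(2*v)) = (⅙ + v)/(2*v))
P(4) - 26*4 = (1/12)*(1 + 6*4)/4 - 26*4 = (1/12)*(¼)*(1 + 24) - 104 = (1/12)*(¼)*25 - 104 = 25/48 - 104 = -4967/48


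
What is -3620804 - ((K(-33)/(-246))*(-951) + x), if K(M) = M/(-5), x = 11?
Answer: -1484544611/410 ≈ -3.6208e+6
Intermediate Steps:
K(M) = -M/5 (K(M) = M*(-⅕) = -M/5)
-3620804 - ((K(-33)/(-246))*(-951) + x) = -3620804 - ((-⅕*(-33)/(-246))*(-951) + 11) = -3620804 - (((33/5)*(-1/246))*(-951) + 11) = -3620804 - (-11/410*(-951) + 11) = -3620804 - (10461/410 + 11) = -3620804 - 1*14971/410 = -3620804 - 14971/410 = -1484544611/410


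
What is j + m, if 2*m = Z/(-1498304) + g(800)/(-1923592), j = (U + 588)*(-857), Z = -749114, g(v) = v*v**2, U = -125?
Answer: -142998042438070243/360265698496 ≈ -3.9692e+5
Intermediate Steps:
g(v) = v**3
j = -396791 (j = (-125 + 588)*(-857) = 463*(-857) = -396791)
m = -47855666143907/360265698496 (m = (-749114/(-1498304) + 800**3/(-1923592))/2 = (-749114*(-1/1498304) + 512000000*(-1/1923592))/2 = (374557/749152 - 64000000/240449)/2 = (1/2)*(-47855666143907/180132849248) = -47855666143907/360265698496 ≈ -132.83)
j + m = -396791 - 47855666143907/360265698496 = -142998042438070243/360265698496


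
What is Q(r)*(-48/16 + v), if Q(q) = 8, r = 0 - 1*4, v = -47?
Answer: -400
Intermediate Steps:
r = -4 (r = 0 - 4 = -4)
Q(r)*(-48/16 + v) = 8*(-48/16 - 47) = 8*(-48*1/16 - 47) = 8*(-3 - 47) = 8*(-50) = -400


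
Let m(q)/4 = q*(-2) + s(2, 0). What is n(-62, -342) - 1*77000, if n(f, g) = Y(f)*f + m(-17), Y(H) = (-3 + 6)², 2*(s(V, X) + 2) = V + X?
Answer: -77426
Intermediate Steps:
s(V, X) = -2 + V/2 + X/2 (s(V, X) = -2 + (V + X)/2 = -2 + (V/2 + X/2) = -2 + V/2 + X/2)
Y(H) = 9 (Y(H) = 3² = 9)
m(q) = -4 - 8*q (m(q) = 4*(q*(-2) + (-2 + (½)*2 + (½)*0)) = 4*(-2*q + (-2 + 1 + 0)) = 4*(-2*q - 1) = 4*(-1 - 2*q) = -4 - 8*q)
n(f, g) = 132 + 9*f (n(f, g) = 9*f + (-4 - 8*(-17)) = 9*f + (-4 + 136) = 9*f + 132 = 132 + 9*f)
n(-62, -342) - 1*77000 = (132 + 9*(-62)) - 1*77000 = (132 - 558) - 77000 = -426 - 77000 = -77426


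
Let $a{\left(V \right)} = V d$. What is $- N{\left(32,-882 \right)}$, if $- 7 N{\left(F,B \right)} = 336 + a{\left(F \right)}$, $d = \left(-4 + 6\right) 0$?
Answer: $48$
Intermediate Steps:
$d = 0$ ($d = 2 \cdot 0 = 0$)
$a{\left(V \right)} = 0$ ($a{\left(V \right)} = V 0 = 0$)
$N{\left(F,B \right)} = -48$ ($N{\left(F,B \right)} = - \frac{336 + 0}{7} = \left(- \frac{1}{7}\right) 336 = -48$)
$- N{\left(32,-882 \right)} = \left(-1\right) \left(-48\right) = 48$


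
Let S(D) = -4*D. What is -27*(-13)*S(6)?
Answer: -8424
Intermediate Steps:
-27*(-13)*S(6) = -27*(-13)*(-4*6) = -(-351)*(-24) = -1*8424 = -8424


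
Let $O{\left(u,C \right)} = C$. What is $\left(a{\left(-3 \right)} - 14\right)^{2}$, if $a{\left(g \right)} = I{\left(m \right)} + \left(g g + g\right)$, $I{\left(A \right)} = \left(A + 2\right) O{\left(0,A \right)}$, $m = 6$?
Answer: $1600$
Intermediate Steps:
$I{\left(A \right)} = A \left(2 + A\right)$ ($I{\left(A \right)} = \left(A + 2\right) A = \left(2 + A\right) A = A \left(2 + A\right)$)
$a{\left(g \right)} = 48 + g + g^{2}$ ($a{\left(g \right)} = 6 \left(2 + 6\right) + \left(g g + g\right) = 6 \cdot 8 + \left(g^{2} + g\right) = 48 + \left(g + g^{2}\right) = 48 + g + g^{2}$)
$\left(a{\left(-3 \right)} - 14\right)^{2} = \left(\left(48 - 3 + \left(-3\right)^{2}\right) - 14\right)^{2} = \left(\left(48 - 3 + 9\right) - 14\right)^{2} = \left(54 - 14\right)^{2} = 40^{2} = 1600$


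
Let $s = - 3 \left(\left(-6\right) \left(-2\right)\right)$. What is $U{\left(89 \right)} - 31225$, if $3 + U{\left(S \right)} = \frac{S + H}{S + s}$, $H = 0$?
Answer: $- \frac{1654995}{53} \approx -31226.0$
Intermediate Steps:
$s = -36$ ($s = \left(-3\right) 12 = -36$)
$U{\left(S \right)} = -3 + \frac{S}{-36 + S}$ ($U{\left(S \right)} = -3 + \frac{S + 0}{S - 36} = -3 + \frac{S}{-36 + S}$)
$U{\left(89 \right)} - 31225 = \frac{2 \left(54 - 89\right)}{-36 + 89} - 31225 = \frac{2 \left(54 - 89\right)}{53} - 31225 = 2 \cdot \frac{1}{53} \left(-35\right) - 31225 = - \frac{70}{53} - 31225 = - \frac{1654995}{53}$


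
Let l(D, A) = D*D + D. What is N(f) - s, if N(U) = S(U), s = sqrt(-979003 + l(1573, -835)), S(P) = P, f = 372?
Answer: 372 - sqrt(1496899) ≈ -851.48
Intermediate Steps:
l(D, A) = D + D**2 (l(D, A) = D**2 + D = D + D**2)
s = sqrt(1496899) (s = sqrt(-979003 + 1573*(1 + 1573)) = sqrt(-979003 + 1573*1574) = sqrt(-979003 + 2475902) = sqrt(1496899) ≈ 1223.5)
N(U) = U
N(f) - s = 372 - sqrt(1496899)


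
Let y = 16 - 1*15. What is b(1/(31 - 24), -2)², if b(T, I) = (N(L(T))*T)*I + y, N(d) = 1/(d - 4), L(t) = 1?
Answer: 529/441 ≈ 1.1995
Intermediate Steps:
N(d) = 1/(-4 + d)
y = 1 (y = 16 - 15 = 1)
b(T, I) = 1 - I*T/3 (b(T, I) = (T/(-4 + 1))*I + 1 = (T/(-3))*I + 1 = (-T/3)*I + 1 = -I*T/3 + 1 = 1 - I*T/3)
b(1/(31 - 24), -2)² = (1 - ⅓*(-2)/(31 - 24))² = (1 - ⅓*(-2)/7)² = (1 - ⅓*(-2)*⅐)² = (1 + 2/21)² = (23/21)² = 529/441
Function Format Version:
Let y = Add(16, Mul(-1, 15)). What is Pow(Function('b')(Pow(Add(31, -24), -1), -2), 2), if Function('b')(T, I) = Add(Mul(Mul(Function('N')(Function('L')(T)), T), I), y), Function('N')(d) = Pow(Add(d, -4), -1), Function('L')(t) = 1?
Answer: Rational(529, 441) ≈ 1.1995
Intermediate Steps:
Function('N')(d) = Pow(Add(-4, d), -1)
y = 1 (y = Add(16, -15) = 1)
Function('b')(T, I) = Add(1, Mul(Rational(-1, 3), I, T)) (Function('b')(T, I) = Add(Mul(Mul(Pow(Add(-4, 1), -1), T), I), 1) = Add(Mul(Mul(Pow(-3, -1), T), I), 1) = Add(Mul(Mul(Rational(-1, 3), T), I), 1) = Add(Mul(Rational(-1, 3), I, T), 1) = Add(1, Mul(Rational(-1, 3), I, T)))
Pow(Function('b')(Pow(Add(31, -24), -1), -2), 2) = Pow(Add(1, Mul(Rational(-1, 3), -2, Pow(Add(31, -24), -1))), 2) = Pow(Add(1, Mul(Rational(-1, 3), -2, Pow(7, -1))), 2) = Pow(Add(1, Mul(Rational(-1, 3), -2, Rational(1, 7))), 2) = Pow(Add(1, Rational(2, 21)), 2) = Pow(Rational(23, 21), 2) = Rational(529, 441)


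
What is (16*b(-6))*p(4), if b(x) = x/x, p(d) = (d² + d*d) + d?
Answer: 576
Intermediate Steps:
p(d) = d + 2*d² (p(d) = (d² + d²) + d = 2*d² + d = d + 2*d²)
b(x) = 1
(16*b(-6))*p(4) = (16*1)*(4*(1 + 2*4)) = 16*(4*(1 + 8)) = 16*(4*9) = 16*36 = 576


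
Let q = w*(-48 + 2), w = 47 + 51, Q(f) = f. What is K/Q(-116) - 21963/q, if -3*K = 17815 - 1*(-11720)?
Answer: 5866121/65366 ≈ 89.743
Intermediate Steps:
w = 98
q = -4508 (q = 98*(-48 + 2) = 98*(-46) = -4508)
K = -9845 (K = -(17815 - 1*(-11720))/3 = -(17815 + 11720)/3 = -1/3*29535 = -9845)
K/Q(-116) - 21963/q = -9845/(-116) - 21963/(-4508) = -9845*(-1/116) - 21963*(-1/4508) = 9845/116 + 21963/4508 = 5866121/65366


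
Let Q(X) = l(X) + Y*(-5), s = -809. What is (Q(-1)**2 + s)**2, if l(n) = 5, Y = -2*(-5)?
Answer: 1478656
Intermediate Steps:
Y = 10
Q(X) = -45 (Q(X) = 5 + 10*(-5) = 5 - 50 = -45)
(Q(-1)**2 + s)**2 = ((-45)**2 - 809)**2 = (2025 - 809)**2 = 1216**2 = 1478656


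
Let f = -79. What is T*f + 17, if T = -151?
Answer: 11946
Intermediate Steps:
T*f + 17 = -151*(-79) + 17 = 11929 + 17 = 11946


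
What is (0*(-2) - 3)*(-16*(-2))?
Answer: -96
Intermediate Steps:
(0*(-2) - 3)*(-16*(-2)) = (0 - 3)*32 = -3*32 = -96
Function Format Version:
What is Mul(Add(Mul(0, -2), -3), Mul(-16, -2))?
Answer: -96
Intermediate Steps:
Mul(Add(Mul(0, -2), -3), Mul(-16, -2)) = Mul(Add(0, -3), 32) = Mul(-3, 32) = -96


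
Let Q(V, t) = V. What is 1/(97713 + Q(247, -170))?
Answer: 1/97960 ≈ 1.0208e-5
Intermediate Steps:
1/(97713 + Q(247, -170)) = 1/(97713 + 247) = 1/97960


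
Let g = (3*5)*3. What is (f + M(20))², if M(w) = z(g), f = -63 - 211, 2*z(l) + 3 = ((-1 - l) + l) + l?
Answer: 257049/4 ≈ 64262.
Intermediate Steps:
g = 45 (g = 15*3 = 45)
z(l) = -2 + l/2 (z(l) = -3/2 + (((-1 - l) + l) + l)/2 = -3/2 + (-1 + l)/2 = -3/2 + (-½ + l/2) = -2 + l/2)
f = -274
M(w) = 41/2 (M(w) = -2 + (½)*45 = -2 + 45/2 = 41/2)
(f + M(20))² = (-274 + 41/2)² = (-507/2)² = 257049/4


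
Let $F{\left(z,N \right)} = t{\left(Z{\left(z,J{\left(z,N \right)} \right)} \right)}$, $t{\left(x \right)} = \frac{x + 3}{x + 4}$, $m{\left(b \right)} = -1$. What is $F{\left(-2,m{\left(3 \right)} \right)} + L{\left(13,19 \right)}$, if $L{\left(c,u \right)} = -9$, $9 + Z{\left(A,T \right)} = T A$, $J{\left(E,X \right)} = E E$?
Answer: $- \frac{103}{13} \approx -7.9231$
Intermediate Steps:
$J{\left(E,X \right)} = E^{2}$
$Z{\left(A,T \right)} = -9 + A T$ ($Z{\left(A,T \right)} = -9 + T A = -9 + A T$)
$t{\left(x \right)} = \frac{3 + x}{4 + x}$
$F{\left(z,N \right)} = \frac{-6 + z^{3}}{-5 + z^{3}}$ ($F{\left(z,N \right)} = \frac{3 + \left(-9 + z z^{2}\right)}{4 + \left(-9 + z z^{2}\right)} = \frac{3 + \left(-9 + z^{3}\right)}{4 + \left(-9 + z^{3}\right)} = \frac{-6 + z^{3}}{-5 + z^{3}}$)
$F{\left(-2,m{\left(3 \right)} \right)} + L{\left(13,19 \right)} = \frac{-6 + \left(-2\right)^{3}}{-5 + \left(-2\right)^{3}} - 9 = \frac{-6 - 8}{-5 - 8} - 9 = \frac{1}{-13} \left(-14\right) - 9 = \left(- \frac{1}{13}\right) \left(-14\right) - 9 = \frac{14}{13} - 9 = - \frac{103}{13}$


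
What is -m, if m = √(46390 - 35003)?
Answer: -√11387 ≈ -106.71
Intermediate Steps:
m = √11387 ≈ 106.71
-m = -√11387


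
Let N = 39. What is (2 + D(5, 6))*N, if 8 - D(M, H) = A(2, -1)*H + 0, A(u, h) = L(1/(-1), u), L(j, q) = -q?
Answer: 858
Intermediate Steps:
A(u, h) = -u
D(M, H) = 8 + 2*H (D(M, H) = 8 - ((-1*2)*H + 0) = 8 - (-2*H + 0) = 8 - (-2)*H = 8 + 2*H)
(2 + D(5, 6))*N = (2 + (8 + 2*6))*39 = (2 + (8 + 12))*39 = (2 + 20)*39 = 22*39 = 858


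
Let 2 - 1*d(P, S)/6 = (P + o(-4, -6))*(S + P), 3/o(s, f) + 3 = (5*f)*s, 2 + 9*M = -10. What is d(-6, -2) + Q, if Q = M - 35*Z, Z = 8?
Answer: -21688/39 ≈ -556.10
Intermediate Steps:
M = -4/3 (M = -2/9 + (⅑)*(-10) = -2/9 - 10/9 = -4/3 ≈ -1.3333)
o(s, f) = 3/(-3 + 5*f*s) (o(s, f) = 3/(-3 + (5*f)*s) = 3/(-3 + 5*f*s))
d(P, S) = 12 - 6*(1/39 + P)*(P + S) (d(P, S) = 12 - 6*(P + 3/(-3 + 5*(-6)*(-4)))*(S + P) = 12 - 6*(P + 3/(-3 + 120))*(P + S) = 12 - 6*(P + 3/117)*(P + S) = 12 - 6*(P + 3*(1/117))*(P + S) = 12 - 6*(P + 1/39)*(P + S) = 12 - 6*(1/39 + P)*(P + S))
Q = -844/3 (Q = -4/3 - 35*8 = -4/3 - 280 = -844/3 ≈ -281.33)
d(-6, -2) + Q = (12 - 6*(-6)² - 2/13*(-6) - 2/13*(-2) - 6*(-6)*(-2)) - 844/3 = (12 - 6*36 + 12/13 + 4/13 - 72) - 844/3 = (12 - 216 + 12/13 + 4/13 - 72) - 844/3 = -3572/13 - 844/3 = -21688/39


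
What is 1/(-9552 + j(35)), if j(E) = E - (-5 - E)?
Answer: -1/9477 ≈ -0.00010552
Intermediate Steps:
j(E) = 5 + 2*E (j(E) = E + (5 + E) = 5 + 2*E)
1/(-9552 + j(35)) = 1/(-9552 + (5 + 2*35)) = 1/(-9552 + (5 + 70)) = 1/(-9552 + 75) = 1/(-9477) = -1/9477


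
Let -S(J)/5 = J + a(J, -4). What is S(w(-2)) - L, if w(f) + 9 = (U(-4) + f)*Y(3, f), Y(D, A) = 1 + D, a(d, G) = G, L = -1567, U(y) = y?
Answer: 1752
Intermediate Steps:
w(f) = -25 + 4*f (w(f) = -9 + (-4 + f)*(1 + 3) = -9 + (-4 + f)*4 = -9 + (-16 + 4*f) = -25 + 4*f)
S(J) = 20 - 5*J (S(J) = -5*(J - 4) = -5*(-4 + J) = 20 - 5*J)
S(w(-2)) - L = (20 - 5*(-25 + 4*(-2))) - 1*(-1567) = (20 - 5*(-25 - 8)) + 1567 = (20 - 5*(-33)) + 1567 = (20 + 165) + 1567 = 185 + 1567 = 1752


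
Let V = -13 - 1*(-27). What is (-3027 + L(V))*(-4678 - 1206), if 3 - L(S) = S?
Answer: 17875592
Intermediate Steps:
V = 14 (V = -13 + 27 = 14)
L(S) = 3 - S
(-3027 + L(V))*(-4678 - 1206) = (-3027 + (3 - 1*14))*(-4678 - 1206) = (-3027 + (3 - 14))*(-5884) = (-3027 - 11)*(-5884) = -3038*(-5884) = 17875592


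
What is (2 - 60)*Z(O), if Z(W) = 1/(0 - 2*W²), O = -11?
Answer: 29/121 ≈ 0.23967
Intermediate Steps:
Z(W) = -1/(2*W²) (Z(W) = 1/(-2*W²) = -1/(2*W²))
(2 - 60)*Z(O) = (2 - 60)*(-½/(-11)²) = -(-29)/121 = -58*(-1/242) = 29/121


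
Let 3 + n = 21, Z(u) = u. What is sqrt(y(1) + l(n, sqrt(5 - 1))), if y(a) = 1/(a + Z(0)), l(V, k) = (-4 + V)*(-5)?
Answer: I*sqrt(69) ≈ 8.3066*I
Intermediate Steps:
n = 18 (n = -3 + 21 = 18)
l(V, k) = 20 - 5*V
y(a) = 1/a (y(a) = 1/(a + 0) = 1/a)
sqrt(y(1) + l(n, sqrt(5 - 1))) = sqrt(1/1 + (20 - 5*18)) = sqrt(1 + (20 - 90)) = sqrt(1 - 70) = sqrt(-69) = I*sqrt(69)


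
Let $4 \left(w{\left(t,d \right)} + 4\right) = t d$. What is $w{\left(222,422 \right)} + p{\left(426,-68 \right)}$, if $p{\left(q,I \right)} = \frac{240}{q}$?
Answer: $\frac{1662647}{71} \approx 23418.0$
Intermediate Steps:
$w{\left(t,d \right)} = -4 + \frac{d t}{4}$ ($w{\left(t,d \right)} = -4 + \frac{t d}{4} = -4 + \frac{d t}{4}$)
$w{\left(222,422 \right)} + p{\left(426,-68 \right)} = \left(-4 + \frac{1}{4} \cdot 422 \cdot 222\right) + \frac{240}{426} = \left(-4 + 23421\right) + 240 \cdot \frac{1}{426} = 23417 + \frac{40}{71} = \frac{1662647}{71}$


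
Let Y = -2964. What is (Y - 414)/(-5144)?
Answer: 1689/2572 ≈ 0.65669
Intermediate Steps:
(Y - 414)/(-5144) = (-2964 - 414)/(-5144) = -3378*(-1/5144) = 1689/2572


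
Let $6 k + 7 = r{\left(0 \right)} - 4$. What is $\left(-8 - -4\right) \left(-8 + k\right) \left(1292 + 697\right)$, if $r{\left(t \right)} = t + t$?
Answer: $78234$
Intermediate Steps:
$r{\left(t \right)} = 2 t$
$k = - \frac{11}{6}$ ($k = - \frac{7}{6} + \frac{2 \cdot 0 - 4}{6} = - \frac{7}{6} + \frac{0 - 4}{6} = - \frac{7}{6} + \frac{1}{6} \left(-4\right) = - \frac{7}{6} - \frac{2}{3} = - \frac{11}{6} \approx -1.8333$)
$\left(-8 - -4\right) \left(-8 + k\right) \left(1292 + 697\right) = \left(-8 - -4\right) \left(-8 - \frac{11}{6}\right) \left(1292 + 697\right) = \left(-8 + 4\right) \left(- \frac{59}{6}\right) 1989 = \left(-4\right) \left(- \frac{59}{6}\right) 1989 = \frac{118}{3} \cdot 1989 = 78234$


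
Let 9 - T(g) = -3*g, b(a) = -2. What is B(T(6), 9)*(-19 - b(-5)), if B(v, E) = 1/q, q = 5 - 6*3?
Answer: 17/13 ≈ 1.3077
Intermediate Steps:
T(g) = 9 + 3*g (T(g) = 9 - (-3)*g = 9 + 3*g)
q = -13 (q = 5 - 18 = -13)
B(v, E) = -1/13 (B(v, E) = 1/(-13) = -1/13)
B(T(6), 9)*(-19 - b(-5)) = -(-19 - 1*(-2))/13 = -(-19 + 2)/13 = -1/13*(-17) = 17/13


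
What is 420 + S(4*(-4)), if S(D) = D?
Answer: 404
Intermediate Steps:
420 + S(4*(-4)) = 420 + 4*(-4) = 420 - 16 = 404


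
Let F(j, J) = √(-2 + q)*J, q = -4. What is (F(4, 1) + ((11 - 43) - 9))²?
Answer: (41 - I*√6)² ≈ 1675.0 - 200.86*I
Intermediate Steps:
F(j, J) = I*J*√6 (F(j, J) = √(-2 - 4)*J = √(-6)*J = (I*√6)*J = I*J*√6)
(F(4, 1) + ((11 - 43) - 9))² = (I*1*√6 + ((11 - 43) - 9))² = (I*√6 + (-32 - 9))² = (I*√6 - 41)² = (-41 + I*√6)²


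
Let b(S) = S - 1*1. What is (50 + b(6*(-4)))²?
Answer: 625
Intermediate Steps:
b(S) = -1 + S (b(S) = S - 1 = -1 + S)
(50 + b(6*(-4)))² = (50 + (-1 + 6*(-4)))² = (50 + (-1 - 24))² = (50 - 25)² = 25² = 625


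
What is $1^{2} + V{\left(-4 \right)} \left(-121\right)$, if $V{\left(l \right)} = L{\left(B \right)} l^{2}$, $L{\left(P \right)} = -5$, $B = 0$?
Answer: $9681$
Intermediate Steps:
$V{\left(l \right)} = - 5 l^{2}$
$1^{2} + V{\left(-4 \right)} \left(-121\right) = 1^{2} + - 5 \left(-4\right)^{2} \left(-121\right) = 1 + \left(-5\right) 16 \left(-121\right) = 1 - -9680 = 1 + 9680 = 9681$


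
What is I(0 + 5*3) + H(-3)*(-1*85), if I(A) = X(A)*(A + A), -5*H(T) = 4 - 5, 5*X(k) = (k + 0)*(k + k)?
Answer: 2683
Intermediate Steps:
X(k) = 2*k²/5 (X(k) = ((k + 0)*(k + k))/5 = (k*(2*k))/5 = (2*k²)/5 = 2*k²/5)
H(T) = ⅕ (H(T) = -(4 - 5)/5 = -⅕*(-1) = ⅕)
I(A) = 4*A³/5 (I(A) = (2*A²/5)*(A + A) = (2*A²/5)*(2*A) = 4*A³/5)
I(0 + 5*3) + H(-3)*(-1*85) = 4*(0 + 5*3)³/5 + (-1*85)/5 = 4*(0 + 15)³/5 + (⅕)*(-85) = (⅘)*15³ - 17 = (⅘)*3375 - 17 = 2700 - 17 = 2683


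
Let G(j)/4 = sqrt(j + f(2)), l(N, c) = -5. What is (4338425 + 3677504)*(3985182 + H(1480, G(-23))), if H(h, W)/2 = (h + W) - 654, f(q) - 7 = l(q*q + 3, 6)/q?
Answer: 31958178278786 + 32063716*I*sqrt(74) ≈ 3.1958e+13 + 2.7582e+8*I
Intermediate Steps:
f(q) = 7 - 5/q
G(j) = 4*sqrt(9/2 + j) (G(j) = 4*sqrt(j + (7 - 5/2)) = 4*sqrt(j + 9/2) = 4*sqrt(9/2 + j))
H(h, W) = -1308 + 2*W + 2*h (H(h, W) = 2*((h + W) - 654) = 2*((W + h) - 654) = 2*(-654 + W + h) = -1308 + 2*W + 2*h)
(4338425 + 3677504)*(3985182 + H(1480, G(-23))) = (4338425 + 3677504)*(3985182 + (-1308 + 2*(2*sqrt(18 + 4*(-23))) + 2*1480)) = 8015929*(3985182 + (-1308 + 2*(2*sqrt(18 - 92)) + 2960)) = 8015929*(3985182 + (-1308 + 2*(2*sqrt(-74)) + 2960)) = 8015929*(3985182 + (-1308 + 2*(2*(I*sqrt(74))) + 2960)) = 8015929*(3985182 + (-1308 + 2*(2*I*sqrt(74)) + 2960)) = 8015929*(3985182 + (-1308 + 4*I*sqrt(74) + 2960)) = 8015929*(3985182 + (1652 + 4*I*sqrt(74))) = 8015929*(3986834 + 4*I*sqrt(74)) = 31958178278786 + 32063716*I*sqrt(74)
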